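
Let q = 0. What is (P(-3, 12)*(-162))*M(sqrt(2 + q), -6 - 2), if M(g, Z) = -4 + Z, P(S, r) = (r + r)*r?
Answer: 559872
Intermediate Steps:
P(S, r) = 2*r**2 (P(S, r) = (2*r)*r = 2*r**2)
(P(-3, 12)*(-162))*M(sqrt(2 + q), -6 - 2) = ((2*12**2)*(-162))*(-4 + (-6 - 2)) = ((2*144)*(-162))*(-4 - 8) = (288*(-162))*(-12) = -46656*(-12) = 559872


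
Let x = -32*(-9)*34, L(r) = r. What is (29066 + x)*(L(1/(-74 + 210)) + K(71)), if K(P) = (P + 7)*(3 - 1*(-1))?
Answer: 824430757/68 ≈ 1.2124e+7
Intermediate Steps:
K(P) = 28 + 4*P (K(P) = (7 + P)*(3 + 1) = (7 + P)*4 = 28 + 4*P)
x = 9792 (x = 288*34 = 9792)
(29066 + x)*(L(1/(-74 + 210)) + K(71)) = (29066 + 9792)*(1/(-74 + 210) + (28 + 4*71)) = 38858*(1/136 + (28 + 284)) = 38858*(1/136 + 312) = 38858*(42433/136) = 824430757/68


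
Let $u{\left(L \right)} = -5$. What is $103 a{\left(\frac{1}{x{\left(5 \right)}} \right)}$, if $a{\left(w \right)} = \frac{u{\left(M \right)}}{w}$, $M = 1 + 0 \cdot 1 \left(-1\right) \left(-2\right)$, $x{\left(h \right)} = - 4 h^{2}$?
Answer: $51500$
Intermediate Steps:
$M = 1$ ($M = 1 + 0 \left(-1\right) \left(-2\right) = 1 + 0 \left(-2\right) = 1 + 0 = 1$)
$a{\left(w \right)} = - \frac{5}{w}$
$103 a{\left(\frac{1}{x{\left(5 \right)}} \right)} = 103 \left(- \frac{5}{\frac{1}{\left(-4\right) 5^{2}}}\right) = 103 \left(- \frac{5}{\frac{1}{\left(-4\right) 25}}\right) = 103 \left(- \frac{5}{\frac{1}{-100}}\right) = 103 \left(- \frac{5}{- \frac{1}{100}}\right) = 103 \left(\left(-5\right) \left(-100\right)\right) = 103 \cdot 500 = 51500$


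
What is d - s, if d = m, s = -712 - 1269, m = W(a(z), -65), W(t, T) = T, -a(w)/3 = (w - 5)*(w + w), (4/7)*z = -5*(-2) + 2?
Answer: 1916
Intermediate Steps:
z = 21 (z = 7*(-5*(-2) + 2)/4 = 7*(10 + 2)/4 = (7/4)*12 = 21)
a(w) = -6*w*(-5 + w) (a(w) = -3*(w - 5)*(w + w) = -3*(-5 + w)*2*w = -6*w*(-5 + w))
m = -65
s = -1981
d = -65
d - s = -65 - 1*(-1981) = -65 + 1981 = 1916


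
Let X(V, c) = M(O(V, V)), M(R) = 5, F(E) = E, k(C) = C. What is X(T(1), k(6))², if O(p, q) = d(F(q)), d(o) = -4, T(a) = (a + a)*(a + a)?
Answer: 25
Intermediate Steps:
T(a) = 4*a² (T(a) = (2*a)*(2*a) = 4*a²)
O(p, q) = -4
X(V, c) = 5
X(T(1), k(6))² = 5² = 25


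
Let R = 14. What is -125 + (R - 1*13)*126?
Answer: 1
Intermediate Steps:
-125 + (R - 1*13)*126 = -125 + (14 - 1*13)*126 = -125 + (14 - 13)*126 = -125 + 1*126 = -125 + 126 = 1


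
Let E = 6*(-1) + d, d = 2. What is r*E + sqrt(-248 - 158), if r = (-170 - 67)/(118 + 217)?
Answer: 948/335 + I*sqrt(406) ≈ 2.8298 + 20.149*I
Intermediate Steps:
r = -237/335 ≈ -0.70746
E = -4 (E = 6*(-1) + 2 = -6 + 2 = -4)
r*E + sqrt(-248 - 158) = -237/335*(-4) + sqrt(-248 - 158) = 948/335 + sqrt(-406) = 948/335 + I*sqrt(406)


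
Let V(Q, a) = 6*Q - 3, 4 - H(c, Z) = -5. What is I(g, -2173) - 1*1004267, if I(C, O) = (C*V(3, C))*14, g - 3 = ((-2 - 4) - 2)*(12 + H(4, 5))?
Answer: -1038917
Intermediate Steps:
H(c, Z) = 9 (H(c, Z) = 4 - 1*(-5) = 4 + 5 = 9)
V(Q, a) = -3 + 6*Q
g = -165 (g = 3 + ((-2 - 4) - 2)*(12 + 9) = 3 + (-6 - 2)*21 = 3 - 8*21 = 3 - 168 = -165)
I(C, O) = 210*C (I(C, O) = (C*(-3 + 6*3))*14 = (C*(-3 + 18))*14 = (C*15)*14 = (15*C)*14 = 210*C)
I(g, -2173) - 1*1004267 = 210*(-165) - 1*1004267 = -34650 - 1004267 = -1038917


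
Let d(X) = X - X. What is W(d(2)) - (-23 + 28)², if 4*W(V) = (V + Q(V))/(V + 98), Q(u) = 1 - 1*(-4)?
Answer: -9795/392 ≈ -24.987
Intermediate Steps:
Q(u) = 5 (Q(u) = 1 + 4 = 5)
d(X) = 0
W(V) = (5 + V)/(4*(98 + V)) (W(V) = ((V + 5)/(V + 98))/4 = ((5 + V)/(98 + V))/4 = (5 + V)/(4*(98 + V)))
W(d(2)) - (-23 + 28)² = (5 + 0)/(4*(98 + 0)) - (-23 + 28)² = (¼)*5/98 - 1*5² = (¼)*(1/98)*5 - 1*25 = 5/392 - 25 = -9795/392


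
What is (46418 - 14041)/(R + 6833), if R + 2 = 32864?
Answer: 32377/39695 ≈ 0.81564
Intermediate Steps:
R = 32862 (R = -2 + 32864 = 32862)
(46418 - 14041)/(R + 6833) = (46418 - 14041)/(32862 + 6833) = 32377/39695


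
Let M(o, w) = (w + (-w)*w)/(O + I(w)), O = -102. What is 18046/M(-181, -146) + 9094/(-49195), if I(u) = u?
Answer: 15712322938/75415935 ≈ 208.34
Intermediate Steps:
M(o, w) = (w - w²)/(-102 + w) (M(o, w) = (w + (-w)*w)/(-102 + w) = (w - w²)/(-102 + w))
18046/M(-181, -146) + 9094/(-49195) = 18046/((-146*(1 - 1*(-146))/(-102 - 146))) + 9094/(-49195) = 18046/((-146*(1 + 146)/(-248))) + 9094*(-1/49195) = 18046/((-146*(-1/248)*147)) - 9094/49195 = 18046/(10731/124) - 9094/49195 = 18046*(124/10731) - 9094/49195 = 319672/1533 - 9094/49195 = 15712322938/75415935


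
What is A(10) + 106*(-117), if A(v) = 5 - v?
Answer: -12407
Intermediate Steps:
A(10) + 106*(-117) = (5 - 1*10) + 106*(-117) = (5 - 10) - 12402 = -5 - 12402 = -12407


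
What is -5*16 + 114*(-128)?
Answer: -14672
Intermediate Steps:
-5*16 + 114*(-128) = -80 - 14592 = -14672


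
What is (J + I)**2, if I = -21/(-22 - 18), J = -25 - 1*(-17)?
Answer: 89401/1600 ≈ 55.876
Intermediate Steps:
J = -8 (J = -25 + 17 = -8)
I = 21/40 (I = -21/(-40) = -21*(-1/40) = 21/40 ≈ 0.52500)
(J + I)**2 = (-8 + 21/40)**2 = (-299/40)**2 = 89401/1600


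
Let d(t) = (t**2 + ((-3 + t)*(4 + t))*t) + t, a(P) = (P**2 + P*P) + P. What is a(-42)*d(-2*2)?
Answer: 41832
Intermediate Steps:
a(P) = P + 2*P**2 (a(P) = (P**2 + P**2) + P = 2*P**2 + P = P + 2*P**2)
d(t) = t + t**2 + t*(-3 + t)*(4 + t) (d(t) = (t**2 + t*(-3 + t)*(4 + t)) + t = t + t**2 + t*(-3 + t)*(4 + t))
a(-42)*d(-2*2) = (-42*(1 + 2*(-42)))*((-2*2)*(-11 + (-2*2)**2 + 2*(-2*2))) = (-42*(1 - 84))*(-4*(-11 + (-4)**2 + 2*(-4))) = (-42*(-83))*(-4*(-11 + 16 - 8)) = 3486*(-4*(-3)) = 3486*12 = 41832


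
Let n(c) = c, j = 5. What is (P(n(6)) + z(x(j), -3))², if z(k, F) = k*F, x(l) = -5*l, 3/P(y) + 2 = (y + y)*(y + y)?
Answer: 113486409/20164 ≈ 5628.2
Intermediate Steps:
P(y) = 3/(-2 + 4*y²) (P(y) = 3/(-2 + (y + y)*(y + y)) = 3/(-2 + (2*y)*(2*y)) = 3/(-2 + 4*y²))
z(k, F) = F*k
(P(n(6)) + z(x(j), -3))² = (3/(2*(-1 + 2*6²)) - (-15)*5)² = (3/(2*(-1 + 2*36)) - 3*(-25))² = (3/(2*(-1 + 72)) + 75)² = ((3/2)/71 + 75)² = ((3/2)*(1/71) + 75)² = (3/142 + 75)² = (10653/142)² = 113486409/20164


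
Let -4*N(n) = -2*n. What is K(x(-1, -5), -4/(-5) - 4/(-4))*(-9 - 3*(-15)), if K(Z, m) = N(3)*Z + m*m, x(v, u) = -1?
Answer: 1566/25 ≈ 62.640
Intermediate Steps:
N(n) = n/2 (N(n) = -(-1)*n/2 = n/2)
K(Z, m) = m² + 3*Z/2 (K(Z, m) = ((½)*3)*Z + m*m = 3*Z/2 + m² = m² + 3*Z/2)
K(x(-1, -5), -4/(-5) - 4/(-4))*(-9 - 3*(-15)) = ((-4/(-5) - 4/(-4))² + (3/2)*(-1))*(-9 - 3*(-15)) = ((-4*(-⅕) - 4*(-¼))² - 3/2)*(-9 + 45) = ((⅘ + 1)² - 3/2)*36 = ((9/5)² - 3/2)*36 = (81/25 - 3/2)*36 = (87/50)*36 = 1566/25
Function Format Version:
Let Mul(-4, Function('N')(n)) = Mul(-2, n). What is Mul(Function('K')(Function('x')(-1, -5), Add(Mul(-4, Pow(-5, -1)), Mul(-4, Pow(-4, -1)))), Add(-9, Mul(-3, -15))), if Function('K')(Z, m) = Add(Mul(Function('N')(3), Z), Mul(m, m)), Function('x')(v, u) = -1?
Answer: Rational(1566, 25) ≈ 62.640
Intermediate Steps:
Function('N')(n) = Mul(Rational(1, 2), n) (Function('N')(n) = Mul(Rational(-1, 4), Mul(-2, n)) = Mul(Rational(1, 2), n))
Function('K')(Z, m) = Add(Pow(m, 2), Mul(Rational(3, 2), Z)) (Function('K')(Z, m) = Add(Mul(Mul(Rational(1, 2), 3), Z), Mul(m, m)) = Add(Mul(Rational(3, 2), Z), Pow(m, 2)) = Add(Pow(m, 2), Mul(Rational(3, 2), Z)))
Mul(Function('K')(Function('x')(-1, -5), Add(Mul(-4, Pow(-5, -1)), Mul(-4, Pow(-4, -1)))), Add(-9, Mul(-3, -15))) = Mul(Add(Pow(Add(Mul(-4, Pow(-5, -1)), Mul(-4, Pow(-4, -1))), 2), Mul(Rational(3, 2), -1)), Add(-9, Mul(-3, -15))) = Mul(Add(Pow(Add(Mul(-4, Rational(-1, 5)), Mul(-4, Rational(-1, 4))), 2), Rational(-3, 2)), Add(-9, 45)) = Mul(Add(Pow(Add(Rational(4, 5), 1), 2), Rational(-3, 2)), 36) = Mul(Add(Pow(Rational(9, 5), 2), Rational(-3, 2)), 36) = Mul(Add(Rational(81, 25), Rational(-3, 2)), 36) = Mul(Rational(87, 50), 36) = Rational(1566, 25)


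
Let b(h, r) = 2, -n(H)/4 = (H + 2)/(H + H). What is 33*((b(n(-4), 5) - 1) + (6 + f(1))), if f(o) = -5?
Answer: 66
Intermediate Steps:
n(H) = -2*(2 + H)/H (n(H) = -4*(H + 2)/(H + H) = -4*(2 + H)/(2*H) = -4*(2 + H)*1/(2*H) = -2*(2 + H)/H)
33*((b(n(-4), 5) - 1) + (6 + f(1))) = 33*((2 - 1) + (6 - 5)) = 33*(1 + 1) = 33*2 = 66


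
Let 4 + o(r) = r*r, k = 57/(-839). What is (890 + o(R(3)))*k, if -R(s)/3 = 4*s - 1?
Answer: -112575/839 ≈ -134.18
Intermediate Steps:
k = -57/839 (k = 57*(-1/839) = -57/839 ≈ -0.067938)
R(s) = 3 - 12*s (R(s) = -3*(4*s - 1) = -3*(-1 + 4*s) = 3 - 12*s)
o(r) = -4 + r² (o(r) = -4 + r*r = -4 + r²)
(890 + o(R(3)))*k = (890 + (-4 + (3 - 12*3)²))*(-57/839) = (890 + (-4 + (3 - 36)²))*(-57/839) = (890 + (-4 + (-33)²))*(-57/839) = (890 + (-4 + 1089))*(-57/839) = (890 + 1085)*(-57/839) = 1975*(-57/839) = -112575/839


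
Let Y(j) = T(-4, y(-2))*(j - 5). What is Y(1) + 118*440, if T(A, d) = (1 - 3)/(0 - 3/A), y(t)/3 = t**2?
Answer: 155792/3 ≈ 51931.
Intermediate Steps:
y(t) = 3*t**2
T(A, d) = 2*A/3 (T(A, d) = -2*(-A/3) = -(-2)*A/3 = 2*A/3)
Y(j) = 40/3 - 8*j/3 (Y(j) = ((2/3)*(-4))*(j - 5) = -8*(-5 + j)/3 = 40/3 - 8*j/3)
Y(1) + 118*440 = (40/3 - 8/3*1) + 118*440 = (40/3 - 8/3) + 51920 = 32/3 + 51920 = 155792/3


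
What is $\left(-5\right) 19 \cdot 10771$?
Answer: $-1023245$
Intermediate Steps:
$\left(-5\right) 19 \cdot 10771 = \left(-95\right) 10771 = -1023245$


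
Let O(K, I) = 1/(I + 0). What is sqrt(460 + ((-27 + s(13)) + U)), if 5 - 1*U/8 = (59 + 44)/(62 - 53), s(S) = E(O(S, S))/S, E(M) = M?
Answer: sqrt(580186)/39 ≈ 19.531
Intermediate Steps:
O(K, I) = 1/I
s(S) = S**(-2) (s(S) = 1/(S*S) = S**(-2))
U = -464/9 (U = 40 - 8*(59 + 44)/(62 - 53) = 40 - 824/9 = -464/9 ≈ -51.556)
sqrt(460 + ((-27 + s(13)) + U)) = sqrt(460 + ((-27 + 13**(-2)) - 464/9)) = sqrt(460 + ((-27 + 1/169) - 464/9)) = sqrt(460 + (-4562/169 - 464/9)) = sqrt(460 - 119474/1521) = sqrt(580186/1521) = sqrt(580186)/39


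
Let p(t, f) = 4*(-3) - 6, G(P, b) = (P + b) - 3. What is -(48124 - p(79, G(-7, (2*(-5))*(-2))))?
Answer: -48142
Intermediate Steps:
G(P, b) = -3 + P + b
p(t, f) = -18 (p(t, f) = -12 - 6 = -18)
-(48124 - p(79, G(-7, (2*(-5))*(-2)))) = -(48124 - 1*(-18)) = -(48124 + 18) = -1*48142 = -48142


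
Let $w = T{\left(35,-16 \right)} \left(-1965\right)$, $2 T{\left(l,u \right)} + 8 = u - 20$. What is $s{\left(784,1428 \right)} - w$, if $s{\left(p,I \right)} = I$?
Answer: $-41802$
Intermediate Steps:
$T{\left(l,u \right)} = -14 + \frac{u}{2}$ ($T{\left(l,u \right)} = -4 + \frac{u - 20}{2} = -4 + \frac{-20 + u}{2} = -4 + \left(-10 + \frac{u}{2}\right) = -14 + \frac{u}{2}$)
$w = 43230$ ($w = \left(-14 + \frac{1}{2} \left(-16\right)\right) \left(-1965\right) = \left(-14 - 8\right) \left(-1965\right) = \left(-22\right) \left(-1965\right) = 43230$)
$s{\left(784,1428 \right)} - w = 1428 - 43230 = -41802$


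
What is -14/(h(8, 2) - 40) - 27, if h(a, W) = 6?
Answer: -452/17 ≈ -26.588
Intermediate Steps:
-14/(h(8, 2) - 40) - 27 = -14/(6 - 40) - 27 = -14/(-34) - 27 = -1/34*(-14) - 27 = 7/17 - 27 = -452/17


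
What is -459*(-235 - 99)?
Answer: 153306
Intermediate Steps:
-459*(-235 - 99) = -459*(-334) = 153306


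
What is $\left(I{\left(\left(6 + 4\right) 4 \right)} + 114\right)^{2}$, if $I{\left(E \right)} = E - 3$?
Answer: $22801$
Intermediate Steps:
$I{\left(E \right)} = -3 + E$ ($I{\left(E \right)} = E - 3 = -3 + E$)
$\left(I{\left(\left(6 + 4\right) 4 \right)} + 114\right)^{2} = \left(\left(-3 + \left(6 + 4\right) 4\right) + 114\right)^{2} = \left(\left(-3 + 10 \cdot 4\right) + 114\right)^{2} = \left(\left(-3 + 40\right) + 114\right)^{2} = \left(37 + 114\right)^{2} = 151^{2} = 22801$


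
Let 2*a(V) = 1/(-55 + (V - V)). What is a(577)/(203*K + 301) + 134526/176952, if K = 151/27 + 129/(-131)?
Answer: 5392696201703/7093480869860 ≈ 0.76023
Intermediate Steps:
K = 16298/3537 (K = 151*(1/27) + 129*(-1/131) = 151/27 - 129/131 = 16298/3537 ≈ 4.6079)
a(V) = -1/110 (a(V) = 1/(2*(-55 + (V - V))) = 1/(2*(-55 + 0)) = (½)/(-55) = (½)*(-1/55) = -1/110)
a(577)/(203*K + 301) + 134526/176952 = -1/(110*(203*(16298/3537) + 301)) + 134526/176952 = -1/(110*(3308494/3537 + 301)) + 134526*(1/176952) = -1/(110*4373131/3537) + 22421/29492 = -1/110*3537/4373131 + 22421/29492 = -3537/481044410 + 22421/29492 = 5392696201703/7093480869860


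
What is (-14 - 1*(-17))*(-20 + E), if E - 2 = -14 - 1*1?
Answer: -99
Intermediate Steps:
E = -13 (E = 2 + (-14 - 1*1) = 2 + (-14 - 1) = 2 - 15 = -13)
(-14 - 1*(-17))*(-20 + E) = (-14 - 1*(-17))*(-20 - 13) = (-14 + 17)*(-33) = 3*(-33) = -99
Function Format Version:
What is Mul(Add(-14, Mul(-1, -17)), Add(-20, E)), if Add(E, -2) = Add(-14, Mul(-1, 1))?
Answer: -99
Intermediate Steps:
E = -13 (E = Add(2, Add(-14, Mul(-1, 1))) = Add(2, Add(-14, -1)) = Add(2, -15) = -13)
Mul(Add(-14, Mul(-1, -17)), Add(-20, E)) = Mul(Add(-14, Mul(-1, -17)), Add(-20, -13)) = Mul(Add(-14, 17), -33) = Mul(3, -33) = -99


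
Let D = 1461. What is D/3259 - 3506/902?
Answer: -5054116/1469809 ≈ -3.4386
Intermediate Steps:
D/3259 - 3506/902 = 1461/3259 - 3506/902 = 1461*(1/3259) - 3506*1/902 = 1461/3259 - 1753/451 = -5054116/1469809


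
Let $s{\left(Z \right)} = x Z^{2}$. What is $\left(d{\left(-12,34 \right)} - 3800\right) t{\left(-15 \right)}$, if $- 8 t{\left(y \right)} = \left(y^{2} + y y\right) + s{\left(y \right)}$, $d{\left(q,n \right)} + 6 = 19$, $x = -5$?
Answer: $- \frac{2556225}{8} \approx -3.1953 \cdot 10^{5}$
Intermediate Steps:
$d{\left(q,n \right)} = 13$ ($d{\left(q,n \right)} = -6 + 19 = 13$)
$s{\left(Z \right)} = - 5 Z^{2}$
$t{\left(y \right)} = \frac{3 y^{2}}{8}$ ($t{\left(y \right)} = - \frac{\left(y^{2} + y y\right) - 5 y^{2}}{8} = - \frac{\left(y^{2} + y^{2}\right) - 5 y^{2}}{8} = - \frac{2 y^{2} - 5 y^{2}}{8} = - \frac{\left(-3\right) y^{2}}{8} = \frac{3 y^{2}}{8}$)
$\left(d{\left(-12,34 \right)} - 3800\right) t{\left(-15 \right)} = \left(13 - 3800\right) \frac{3 \left(-15\right)^{2}}{8} = - 3787 \cdot \frac{3}{8} \cdot 225 = \left(-3787\right) \frac{675}{8} = - \frac{2556225}{8}$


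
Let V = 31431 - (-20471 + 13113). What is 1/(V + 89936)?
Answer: 1/128725 ≈ 7.7685e-6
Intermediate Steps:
V = 38789 (V = 31431 - 1*(-7358) = 31431 + 7358 = 38789)
1/(V + 89936) = 1/(38789 + 89936) = 1/128725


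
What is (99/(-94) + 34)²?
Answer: 9591409/8836 ≈ 1085.5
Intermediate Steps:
(99/(-94) + 34)² = (99*(-1/94) + 34)² = (-99/94 + 34)² = (3097/94)² = 9591409/8836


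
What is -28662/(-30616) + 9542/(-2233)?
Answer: -114067813/34182764 ≈ -3.3370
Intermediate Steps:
-28662/(-30616) + 9542/(-2233) = -28662*(-1/30616) + 9542*(-1/2233) = 14331/15308 - 9542/2233 = -114067813/34182764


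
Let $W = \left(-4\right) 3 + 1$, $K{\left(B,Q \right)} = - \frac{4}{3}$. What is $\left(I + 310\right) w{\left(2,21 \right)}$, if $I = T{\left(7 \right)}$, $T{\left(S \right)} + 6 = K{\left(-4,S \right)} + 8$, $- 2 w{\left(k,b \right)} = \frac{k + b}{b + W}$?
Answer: $- \frac{5359}{15} \approx -357.27$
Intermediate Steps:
$K{\left(B,Q \right)} = - \frac{4}{3}$ ($K{\left(B,Q \right)} = \left(-4\right) \frac{1}{3} = - \frac{4}{3}$)
$W = -11$ ($W = -12 + 1 = -11$)
$w{\left(k,b \right)} = - \frac{b + k}{2 \left(-11 + b\right)}$ ($w{\left(k,b \right)} = - \frac{\left(k + b\right) \frac{1}{b - 11}}{2} = - \frac{\left(b + k\right) \frac{1}{-11 + b}}{2} = - \frac{\frac{1}{-11 + b} \left(b + k\right)}{2} = - \frac{b + k}{2 \left(-11 + b\right)}$)
$T{\left(S \right)} = \frac{2}{3}$ ($T{\left(S \right)} = -6 + \left(- \frac{4}{3} + 8\right) = -6 + \frac{20}{3} = \frac{2}{3}$)
$I = \frac{2}{3} \approx 0.66667$
$\left(I + 310\right) w{\left(2,21 \right)} = \left(\frac{2}{3} + 310\right) \frac{\left(-1\right) 21 - 2}{2 \left(-11 + 21\right)} = \frac{932 \frac{-21 - 2}{2 \cdot 10}}{3} = \frac{932 \cdot \frac{1}{2} \cdot \frac{1}{10} \left(-23\right)}{3} = \frac{932}{3} \left(- \frac{23}{20}\right) = - \frac{5359}{15}$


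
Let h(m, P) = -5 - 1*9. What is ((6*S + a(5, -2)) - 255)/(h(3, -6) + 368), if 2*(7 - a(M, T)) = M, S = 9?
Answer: -131/236 ≈ -0.55508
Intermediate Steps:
a(M, T) = 7 - M/2
h(m, P) = -14 (h(m, P) = -5 - 9 = -14)
((6*S + a(5, -2)) - 255)/(h(3, -6) + 368) = ((6*9 + (7 - 1/2*5)) - 255)/(-14 + 368) = ((54 + (7 - 5/2)) - 255)/354 = ((54 + 9/2) - 255)*(1/354) = (117/2 - 255)*(1/354) = -393/2*1/354 = -131/236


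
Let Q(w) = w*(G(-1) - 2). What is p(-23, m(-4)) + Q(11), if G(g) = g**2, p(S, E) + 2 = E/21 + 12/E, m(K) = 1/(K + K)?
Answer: -18313/168 ≈ -109.01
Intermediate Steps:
m(K) = 1/(2*K)
p(S, E) = -2 + 12/E + E/21 (p(S, E) = -2 + (E/21 + 12/E) = -2 + (12/E + E/21) = -2 + 12/E + E/21)
Q(w) = -w (Q(w) = w*((-1)**2 - 2) = w*(1 - 2) = w*(-1) = -w)
p(-23, m(-4)) + Q(11) = (-2 + 12/(((1/2)/(-4))) + ((1/2)/(-4))/21) - 1*11 = (-2 + 12/(((1/2)*(-1/4))) + ((1/2)*(-1/4))/21) - 11 = (-2 + 12/(-1/8) + (1/21)*(-1/8)) - 11 = (-2 + 12*(-8) - 1/168) - 11 = (-2 - 96 - 1/168) - 11 = -16465/168 - 11 = -18313/168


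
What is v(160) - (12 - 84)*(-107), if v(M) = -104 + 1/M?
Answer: -1249279/160 ≈ -7808.0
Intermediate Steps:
v(160) - (12 - 84)*(-107) = (-104 + 1/160) - (12 - 84)*(-107) = (-104 + 1/160) - (-72)*(-107) = -16639/160 - 1*7704 = -16639/160 - 7704 = -1249279/160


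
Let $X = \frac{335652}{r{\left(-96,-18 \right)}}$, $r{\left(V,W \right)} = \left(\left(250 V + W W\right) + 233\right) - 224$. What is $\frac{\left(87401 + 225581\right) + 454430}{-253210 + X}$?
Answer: $- \frac{3027056634}{998842787} \approx -3.0306$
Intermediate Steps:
$r{\left(V,W \right)} = 9 + W^{2} + 250 V$ ($r{\left(V,W \right)} = \left(\left(250 V + W^{2}\right) + 233\right) - 224 = \left(\left(W^{2} + 250 V\right) + 233\right) - 224 = \left(233 + W^{2} + 250 V\right) - 224 = 9 + W^{2} + 250 V$)
$X = - \frac{111884}{7889}$ ($X = \frac{335652}{9 + \left(-18\right)^{2} + 250 \left(-96\right)} = \frac{335652}{9 + 324 - 24000} = \frac{335652}{-23667} = 335652 \left(- \frac{1}{23667}\right) = - \frac{111884}{7889} \approx -14.182$)
$\frac{\left(87401 + 225581\right) + 454430}{-253210 + X} = \frac{\left(87401 + 225581\right) + 454430}{-253210 - \frac{111884}{7889}} = \frac{312982 + 454430}{- \frac{1997685574}{7889}} = 767412 \left(- \frac{7889}{1997685574}\right) = - \frac{3027056634}{998842787}$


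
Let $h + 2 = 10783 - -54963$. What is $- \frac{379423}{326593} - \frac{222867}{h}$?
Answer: $- \frac{97731587843}{21471530192} \approx -4.5517$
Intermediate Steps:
$h = 65744$ ($h = -2 + \left(10783 - -54963\right) = -2 + \left(10783 + 54963\right) = -2 + 65746 = 65744$)
$- \frac{379423}{326593} - \frac{222867}{h} = - \frac{379423}{326593} - \frac{222867}{65744} = - \frac{97731587843}{21471530192}$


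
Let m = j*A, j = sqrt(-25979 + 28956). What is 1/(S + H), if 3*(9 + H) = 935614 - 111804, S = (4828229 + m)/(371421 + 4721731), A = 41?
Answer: 8013437745399458196/2200452192020668925470397 - 234921636*sqrt(2977)/2200452192020668925470397 ≈ 3.6417e-6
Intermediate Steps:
j = sqrt(2977) ≈ 54.562
m = 41*sqrt(2977) (m = sqrt(2977)*41 = 41*sqrt(2977) ≈ 2237.0)
S = 4828229/5093152 + 41*sqrt(2977)/5093152 (S = (4828229 + 41*sqrt(2977))/(371421 + 4721731) = (4828229 + 41*sqrt(2977))/5093152 = (4828229 + 41*sqrt(2977))*(1/5093152) = 4828229/5093152 + 41*sqrt(2977)/5093152 ≈ 0.94842)
H = 823783/3 (H = -9 + (935614 - 111804)/3 = -9 + (1/3)*823810 = -9 + 823810/3 = 823783/3 ≈ 2.7459e+5)
1/(S + H) = 1/((4828229/5093152 + 41*sqrt(2977)/5093152) + 823783/3) = 1/(4195666518703/15279456 + 41*sqrt(2977)/5093152)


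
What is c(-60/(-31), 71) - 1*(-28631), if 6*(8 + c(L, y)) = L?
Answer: 887323/31 ≈ 28623.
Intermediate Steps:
c(L, y) = -8 + L/6
c(-60/(-31), 71) - 1*(-28631) = (-8 + (-60/(-31))/6) - 1*(-28631) = (-8 + (-60*(-1/31))/6) + 28631 = (-8 + (1/6)*(60/31)) + 28631 = (-8 + 10/31) + 28631 = -238/31 + 28631 = 887323/31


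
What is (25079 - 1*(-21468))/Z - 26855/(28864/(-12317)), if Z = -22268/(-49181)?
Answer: 447816653277/3919168 ≈ 1.1426e+5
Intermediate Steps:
Z = 22268/49181 (Z = -22268*(-1/49181) = 22268/49181 ≈ 0.45278)
(25079 - 1*(-21468))/Z - 26855/(28864/(-12317)) = (25079 - 1*(-21468))/(22268/49181) - 26855/(28864/(-12317)) = (25079 + 21468)*(49181/22268) - 26855/(28864*(-1/12317)) = 46547*(49181/22268) - 26855/(-28864/12317) = 2289228007/22268 - 26855*(-12317/28864) = 2289228007/22268 + 8067635/704 = 447816653277/3919168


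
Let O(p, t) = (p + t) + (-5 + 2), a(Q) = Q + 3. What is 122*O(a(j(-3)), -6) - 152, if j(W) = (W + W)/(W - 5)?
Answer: -1585/2 ≈ -792.50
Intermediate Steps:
j(W) = 2*W/(-5 + W) (j(W) = (2*W)/(-5 + W) = 2*W/(-5 + W))
a(Q) = 3 + Q
O(p, t) = -3 + p + t (O(p, t) = (p + t) - 3 = -3 + p + t)
122*O(a(j(-3)), -6) - 152 = 122*(-3 + (3 + 2*(-3)/(-5 - 3)) - 6) - 152 = 122*(-3 + (3 + 2*(-3)/(-8)) - 6) - 152 = 122*(-3 + (3 + 2*(-3)*(-⅛)) - 6) - 152 = 122*(-3 + (3 + ¾) - 6) - 152 = 122*(-3 + 15/4 - 6) - 152 = 122*(-21/4) - 152 = -1281/2 - 152 = -1585/2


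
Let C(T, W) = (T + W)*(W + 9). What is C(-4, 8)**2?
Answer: 4624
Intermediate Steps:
C(T, W) = (9 + W)*(T + W) (C(T, W) = (T + W)*(9 + W) = (9 + W)*(T + W))
C(-4, 8)**2 = (8**2 + 9*(-4) + 9*8 - 4*8)**2 = (64 - 36 + 72 - 32)**2 = 68**2 = 4624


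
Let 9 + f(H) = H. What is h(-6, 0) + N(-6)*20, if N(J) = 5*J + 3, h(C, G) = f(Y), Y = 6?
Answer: -543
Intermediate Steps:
f(H) = -9 + H
h(C, G) = -3 (h(C, G) = -9 + 6 = -3)
N(J) = 3 + 5*J
h(-6, 0) + N(-6)*20 = -3 + (3 + 5*(-6))*20 = -3 + (3 - 30)*20 = -3 - 27*20 = -3 - 540 = -543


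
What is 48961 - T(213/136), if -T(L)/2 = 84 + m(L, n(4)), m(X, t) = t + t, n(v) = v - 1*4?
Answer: 49129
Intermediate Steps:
n(v) = -4 + v (n(v) = v - 4 = -4 + v)
m(X, t) = 2*t
T(L) = -168 (T(L) = -2*(84 + 2*(-4 + 4)) = -2*(84 + 2*0) = -2*(84 + 0) = -2*84 = -168)
48961 - T(213/136) = 48961 - 1*(-168) = 48961 + 168 = 49129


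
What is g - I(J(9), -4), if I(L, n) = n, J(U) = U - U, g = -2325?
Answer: -2321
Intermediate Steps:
J(U) = 0
g - I(J(9), -4) = -2325 - 1*(-4) = -2325 + 4 = -2321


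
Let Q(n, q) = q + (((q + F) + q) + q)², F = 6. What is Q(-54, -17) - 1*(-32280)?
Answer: 34288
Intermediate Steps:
Q(n, q) = q + (6 + 3*q)² (Q(n, q) = q + (((q + 6) + q) + q)² = q + (((6 + q) + q) + q)² = q + ((6 + 2*q) + q)² = q + (6 + 3*q)²)
Q(-54, -17) - 1*(-32280) = (-17 + 9*(2 - 17)²) - 1*(-32280) = (-17 + 9*(-15)²) + 32280 = (-17 + 9*225) + 32280 = (-17 + 2025) + 32280 = 2008 + 32280 = 34288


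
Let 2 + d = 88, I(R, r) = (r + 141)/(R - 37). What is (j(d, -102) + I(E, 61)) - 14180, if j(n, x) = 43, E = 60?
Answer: -324949/23 ≈ -14128.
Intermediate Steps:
I(R, r) = (141 + r)/(-37 + R)
d = 86 (d = -2 + 88 = 86)
(j(d, -102) + I(E, 61)) - 14180 = (43 + (141 + 61)/(-37 + 60)) - 14180 = (43 + 202/23) - 14180 = 1191/23 - 14180 = -324949/23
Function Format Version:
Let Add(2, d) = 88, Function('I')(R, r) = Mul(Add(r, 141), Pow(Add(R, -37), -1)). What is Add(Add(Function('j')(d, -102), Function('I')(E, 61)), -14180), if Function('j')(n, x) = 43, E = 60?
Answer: Rational(-324949, 23) ≈ -14128.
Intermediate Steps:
Function('I')(R, r) = Mul(Pow(Add(-37, R), -1), Add(141, r)) (Function('I')(R, r) = Mul(Add(141, r), Pow(Add(-37, R), -1)) = Mul(Pow(Add(-37, R), -1), Add(141, r)))
d = 86 (d = Add(-2, 88) = 86)
Add(Add(Function('j')(d, -102), Function('I')(E, 61)), -14180) = Add(Add(43, Mul(Pow(Add(-37, 60), -1), Add(141, 61))), -14180) = Add(Add(43, Mul(Pow(23, -1), 202)), -14180) = Add(Add(43, Mul(Rational(1, 23), 202)), -14180) = Add(Add(43, Rational(202, 23)), -14180) = Add(Rational(1191, 23), -14180) = Rational(-324949, 23)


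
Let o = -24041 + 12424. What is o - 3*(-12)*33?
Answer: -10429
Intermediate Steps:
o = -11617
o - 3*(-12)*33 = -11617 - 3*(-12)*33 = -11617 - (-36)*33 = -11617 - 1*(-1188) = -11617 + 1188 = -10429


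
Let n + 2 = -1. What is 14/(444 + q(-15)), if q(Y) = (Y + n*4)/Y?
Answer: 70/2229 ≈ 0.031404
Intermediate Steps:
n = -3 (n = -2 - 1 = -3)
q(Y) = (-12 + Y)/Y (q(Y) = (Y - 3*4)/Y = (Y - 12)/Y = (-12 + Y)/Y)
14/(444 + q(-15)) = 14/(444 + (-12 - 15)/(-15)) = 14/(444 - 1/15*(-27)) = 14/(444 + 9/5) = 14/(2229/5) = (5/2229)*14 = 70/2229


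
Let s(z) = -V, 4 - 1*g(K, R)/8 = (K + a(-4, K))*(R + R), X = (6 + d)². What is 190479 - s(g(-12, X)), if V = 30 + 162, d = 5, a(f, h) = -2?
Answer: 190671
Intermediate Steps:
V = 192
X = 121 (X = (6 + 5)² = 11² = 121)
g(K, R) = 32 - 16*R*(-2 + K) (g(K, R) = 32 - 8*(K - 2)*(R + R) = 32 - 8*(-2 + K)*2*R = 32 - 16*R*(-2 + K))
s(z) = -192 (s(z) = -1*192 = -192)
190479 - s(g(-12, X)) = 190479 - 1*(-192) = 190479 + 192 = 190671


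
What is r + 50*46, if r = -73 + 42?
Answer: 2269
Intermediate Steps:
r = -31
r + 50*46 = -31 + 50*46 = -31 + 2300 = 2269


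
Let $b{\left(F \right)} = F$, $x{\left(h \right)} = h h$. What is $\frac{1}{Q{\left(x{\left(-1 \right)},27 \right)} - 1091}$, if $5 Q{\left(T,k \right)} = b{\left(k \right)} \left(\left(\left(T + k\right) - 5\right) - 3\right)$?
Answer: $- \frac{1}{983} \approx -0.0010173$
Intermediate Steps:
$x{\left(h \right)} = h^{2}$
$Q{\left(T,k \right)} = \frac{k \left(-8 + T + k\right)}{5}$ ($Q{\left(T,k \right)} = \frac{k \left(\left(\left(T + k\right) - 5\right) - 3\right)}{5} = \frac{k \left(\left(-5 + T + k\right) - 3\right)}{5} = \frac{k \left(-8 + T + k\right)}{5}$)
$\frac{1}{Q{\left(x{\left(-1 \right)},27 \right)} - 1091} = \frac{1}{\frac{1}{5} \cdot 27 \left(-8 + \left(-1\right)^{2} + 27\right) - 1091} = \frac{1}{\frac{1}{5} \cdot 27 \left(-8 + 1 + 27\right) - 1091} = \frac{1}{\frac{1}{5} \cdot 27 \cdot 20 - 1091} = \frac{1}{108 - 1091} = \frac{1}{-983} = - \frac{1}{983}$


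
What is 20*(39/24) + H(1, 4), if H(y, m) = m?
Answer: 73/2 ≈ 36.500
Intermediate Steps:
20*(39/24) + H(1, 4) = 20*(39/24) + 4 = 20*(39*(1/24)) + 4 = 20*(13/8) + 4 = 65/2 + 4 = 73/2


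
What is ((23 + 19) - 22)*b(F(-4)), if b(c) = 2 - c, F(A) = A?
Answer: 120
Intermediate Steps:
((23 + 19) - 22)*b(F(-4)) = ((23 + 19) - 22)*(2 - 1*(-4)) = (42 - 22)*(2 + 4) = 20*6 = 120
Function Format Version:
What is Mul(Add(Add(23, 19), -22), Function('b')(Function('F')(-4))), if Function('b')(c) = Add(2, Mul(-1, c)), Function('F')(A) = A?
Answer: 120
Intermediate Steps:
Mul(Add(Add(23, 19), -22), Function('b')(Function('F')(-4))) = Mul(Add(Add(23, 19), -22), Add(2, Mul(-1, -4))) = Mul(Add(42, -22), Add(2, 4)) = Mul(20, 6) = 120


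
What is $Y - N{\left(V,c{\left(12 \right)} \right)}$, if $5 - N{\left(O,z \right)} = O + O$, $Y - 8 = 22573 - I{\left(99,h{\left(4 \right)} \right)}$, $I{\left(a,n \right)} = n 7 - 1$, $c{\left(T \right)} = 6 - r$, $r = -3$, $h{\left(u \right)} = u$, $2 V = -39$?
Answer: $22510$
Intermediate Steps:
$V = - \frac{39}{2}$ ($V = \frac{1}{2} \left(-39\right) = - \frac{39}{2} \approx -19.5$)
$c{\left(T \right)} = 9$ ($c{\left(T \right)} = 6 - -3 = 6 + 3 = 9$)
$I{\left(a,n \right)} = -1 + 7 n$ ($I{\left(a,n \right)} = 7 n - 1 = -1 + 7 n$)
$Y = 22554$ ($Y = 8 + \left(22573 - \left(-1 + 7 \cdot 4\right)\right) = 8 + \left(22573 - \left(-1 + 28\right)\right) = 8 + \left(22573 - 27\right) = 8 + 22546 = 22554$)
$N{\left(O,z \right)} = 5 - 2 O$ ($N{\left(O,z \right)} = 5 - \left(O + O\right) = 5 - 2 O$)
$Y - N{\left(V,c{\left(12 \right)} \right)} = 22554 - \left(5 - -39\right) = 22554 - \left(5 + 39\right) = 22554 - 44 = 22510$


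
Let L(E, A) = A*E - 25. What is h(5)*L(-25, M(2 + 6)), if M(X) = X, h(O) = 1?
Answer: -225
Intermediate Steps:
L(E, A) = -25 + A*E
h(5)*L(-25, M(2 + 6)) = 1*(-25 + (2 + 6)*(-25)) = 1*(-25 + 8*(-25)) = 1*(-25 - 200) = 1*(-225) = -225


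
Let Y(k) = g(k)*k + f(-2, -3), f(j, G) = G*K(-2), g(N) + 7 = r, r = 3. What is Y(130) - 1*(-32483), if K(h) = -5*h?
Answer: 31933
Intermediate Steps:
g(N) = -4 (g(N) = -7 + 3 = -4)
f(j, G) = 10*G (f(j, G) = G*(-5*(-2)) = G*10 = 10*G)
Y(k) = -30 - 4*k (Y(k) = -4*k + 10*(-3) = -4*k - 30 = -30 - 4*k)
Y(130) - 1*(-32483) = (-30 - 4*130) - 1*(-32483) = (-30 - 520) + 32483 = -550 + 32483 = 31933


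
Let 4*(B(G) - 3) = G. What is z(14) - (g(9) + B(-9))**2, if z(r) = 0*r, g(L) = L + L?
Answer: -5625/16 ≈ -351.56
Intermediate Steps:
B(G) = 3 + G/4
g(L) = 2*L
z(r) = 0
z(14) - (g(9) + B(-9))**2 = 0 - (2*9 + (3 + (1/4)*(-9)))**2 = 0 - (18 + (3 - 9/4))**2 = 0 - (18 + 3/4)**2 = 0 - (75/4)**2 = 0 - 1*5625/16 = 0 - 5625/16 = -5625/16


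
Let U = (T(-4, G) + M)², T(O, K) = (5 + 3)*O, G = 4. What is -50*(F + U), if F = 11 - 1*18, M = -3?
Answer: -60900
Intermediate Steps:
T(O, K) = 8*O
F = -7 (F = 11 - 18 = -7)
U = 1225 (U = (8*(-4) - 3)² = (-32 - 3)² = (-35)² = 1225)
-50*(F + U) = -50*(-7 + 1225) = -50*1218 = -60900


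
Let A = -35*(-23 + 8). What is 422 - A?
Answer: -103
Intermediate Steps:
A = 525 (A = -35*(-15) = 525)
422 - A = 422 - 1*525 = 422 - 525 = -103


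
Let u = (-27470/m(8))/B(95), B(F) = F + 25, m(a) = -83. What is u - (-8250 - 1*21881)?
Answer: 30013223/996 ≈ 30134.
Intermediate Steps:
B(F) = 25 + F
u = 2747/996 (u = (-27470/(-83))/(25 + 95) = -27470*(-1/83)/120 = (27470/83)*(1/120) = 2747/996 ≈ 2.7580)
u - (-8250 - 1*21881) = 2747/996 - (-8250 - 1*21881) = 2747/996 - (-8250 - 21881) = 2747/996 - 1*(-30131) = 2747/996 + 30131 = 30013223/996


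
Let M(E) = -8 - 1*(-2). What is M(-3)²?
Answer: 36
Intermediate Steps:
M(E) = -6 (M(E) = -8 + 2 = -6)
M(-3)² = (-6)² = 36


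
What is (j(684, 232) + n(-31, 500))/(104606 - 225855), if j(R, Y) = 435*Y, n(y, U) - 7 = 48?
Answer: -100975/121249 ≈ -0.83279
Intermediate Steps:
n(y, U) = 55 (n(y, U) = 7 + 48 = 55)
(j(684, 232) + n(-31, 500))/(104606 - 225855) = (435*232 + 55)/(104606 - 225855) = (100920 + 55)/(-121249) = 100975*(-1/121249) = -100975/121249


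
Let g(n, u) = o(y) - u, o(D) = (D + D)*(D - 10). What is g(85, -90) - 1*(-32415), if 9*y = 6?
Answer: 292433/9 ≈ 32493.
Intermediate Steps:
y = 2/3 (y = (1/9)*6 = 2/3 ≈ 0.66667)
o(D) = 2*D*(-10 + D) (o(D) = (2*D)*(-10 + D) = 2*D*(-10 + D))
g(n, u) = -112/9 - u (g(n, u) = 2*(2/3)*(-10 + 2/3) - u = 2*(2/3)*(-28/3) - u = -112/9 - u)
g(85, -90) - 1*(-32415) = (-112/9 - 1*(-90)) - 1*(-32415) = (-112/9 + 90) + 32415 = 698/9 + 32415 = 292433/9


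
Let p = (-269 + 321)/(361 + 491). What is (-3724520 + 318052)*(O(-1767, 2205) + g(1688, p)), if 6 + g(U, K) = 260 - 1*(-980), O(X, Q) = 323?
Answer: -5303870676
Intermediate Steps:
p = 13/213 (p = 52/852 = 52*(1/852) = 13/213 ≈ 0.061033)
g(U, K) = 1234 (g(U, K) = -6 + (260 - 1*(-980)) = -6 + (260 + 980) = -6 + 1240 = 1234)
(-3724520 + 318052)*(O(-1767, 2205) + g(1688, p)) = (-3724520 + 318052)*(323 + 1234) = -3406468*1557 = -5303870676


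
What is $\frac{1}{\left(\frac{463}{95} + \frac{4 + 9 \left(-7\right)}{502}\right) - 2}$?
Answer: $\frac{47690}{131441} \approx 0.36282$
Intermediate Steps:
$\frac{1}{\left(\frac{463}{95} + \frac{4 + 9 \left(-7\right)}{502}\right) - 2} = \frac{1}{\left(463 \cdot \frac{1}{95} + \left(4 - 63\right) \frac{1}{502}\right) - 2} = \frac{1}{\left(\frac{463}{95} - \frac{59}{502}\right) - 2} = \frac{1}{\frac{226821}{47690} - 2} = \frac{1}{\frac{131441}{47690}} = \frac{47690}{131441}$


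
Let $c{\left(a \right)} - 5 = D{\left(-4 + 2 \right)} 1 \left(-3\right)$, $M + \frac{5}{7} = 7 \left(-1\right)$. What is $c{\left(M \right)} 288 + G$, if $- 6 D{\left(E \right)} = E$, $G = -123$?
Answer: $1029$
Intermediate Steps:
$M = - \frac{54}{7}$ ($M = - \frac{5}{7} + 7 \left(-1\right) = - \frac{5}{7} - 7 = - \frac{54}{7} \approx -7.7143$)
$D{\left(E \right)} = - \frac{E}{6}$
$c{\left(a \right)} = 4$ ($c{\left(a \right)} = 5 + - \frac{-4 + 2}{6} \cdot 1 \left(-3\right) = 5 + \left(- \frac{1}{6}\right) \left(-2\right) 1 \left(-3\right) = 5 + \frac{1}{3} \cdot 1 \left(-3\right) = 5 + \frac{1}{3} \left(-3\right) = 5 - 1 = 4$)
$c{\left(M \right)} 288 + G = 4 \cdot 288 - 123 = 1152 - 123 = 1029$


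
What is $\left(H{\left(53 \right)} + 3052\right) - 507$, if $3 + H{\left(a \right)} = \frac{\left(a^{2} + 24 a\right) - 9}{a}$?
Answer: $\frac{138798}{53} \approx 2618.8$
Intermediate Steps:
$H{\left(a \right)} = -3 + \frac{-9 + a^{2} + 24 a}{a}$ ($H{\left(a \right)} = -3 + \frac{\left(a^{2} + 24 a\right) - 9}{a} = -3 + \frac{-9 + a^{2} + 24 a}{a}$)
$\left(H{\left(53 \right)} + 3052\right) - 507 = \left(\left(21 + 53 - \frac{9}{53}\right) + 3052\right) - 507 = \left(\frac{3913}{53} + 3052\right) - 507 = \frac{165669}{53} - 507 = \frac{138798}{53}$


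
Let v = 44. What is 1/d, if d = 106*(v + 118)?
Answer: 1/17172 ≈ 5.8234e-5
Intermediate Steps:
d = 17172 (d = 106*(44 + 118) = 106*162 = 17172)
1/d = 1/17172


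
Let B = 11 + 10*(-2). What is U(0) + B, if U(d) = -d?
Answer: -9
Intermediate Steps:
B = -9 (B = 11 - 20 = -9)
U(0) + B = -1*0 - 9 = 0 - 9 = -9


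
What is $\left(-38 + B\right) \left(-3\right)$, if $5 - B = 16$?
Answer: $147$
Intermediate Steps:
$B = -11$ ($B = 5 - 16 = -11$)
$\left(-38 + B\right) \left(-3\right) = \left(-38 - 11\right) \left(-3\right) = \left(-49\right) \left(-3\right) = 147$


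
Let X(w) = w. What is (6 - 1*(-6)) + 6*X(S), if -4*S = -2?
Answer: 15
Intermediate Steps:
S = ½ (S = -¼*(-2) = ½ ≈ 0.50000)
(6 - 1*(-6)) + 6*X(S) = (6 - 1*(-6)) + 6*(½) = (6 + 6) + 3 = 12 + 3 = 15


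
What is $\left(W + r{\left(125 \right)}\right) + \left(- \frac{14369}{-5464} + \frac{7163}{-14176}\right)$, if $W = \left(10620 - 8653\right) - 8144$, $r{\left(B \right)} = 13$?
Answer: $- \frac{59660560573}{9682208} \approx -6161.9$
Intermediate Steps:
$W = -6177$ ($W = 1967 - 8144 = -6177$)
$\left(W + r{\left(125 \right)}\right) + \left(- \frac{14369}{-5464} + \frac{7163}{-14176}\right) = \left(-6177 + 13\right) + \left(- \frac{14369}{-5464} + \frac{7163}{-14176}\right) = -6164 + \left(\left(-14369\right) \left(- \frac{1}{5464}\right) + 7163 \left(- \frac{1}{14176}\right)\right) = -6164 + \left(\frac{14369}{5464} - \frac{7163}{14176}\right) = -6164 + \frac{20569539}{9682208} = - \frac{59660560573}{9682208}$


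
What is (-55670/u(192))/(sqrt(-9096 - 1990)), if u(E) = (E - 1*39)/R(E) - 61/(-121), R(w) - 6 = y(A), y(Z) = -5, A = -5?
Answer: 3368035*I*sqrt(11086)/102955682 ≈ 3.4444*I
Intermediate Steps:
R(w) = 1 (R(w) = 6 - 5 = 1)
u(E) = -4658/121 + E (u(E) = (E - 1*39)/1 - 61/(-121) = (E - 39)*1 - 61*(-1/121) = (-39 + E)*1 + 61/121 = (-39 + E) + 61/121 = -4658/121 + E)
(-55670/u(192))/(sqrt(-9096 - 1990)) = (-55670/(-4658/121 + 192))/(sqrt(-9096 - 1990)) = (-55670/18574/121)/(sqrt(-11086)) = (-55670*121/18574)/((I*sqrt(11086))) = -(-3368035)*I*sqrt(11086)/102955682 = 3368035*I*sqrt(11086)/102955682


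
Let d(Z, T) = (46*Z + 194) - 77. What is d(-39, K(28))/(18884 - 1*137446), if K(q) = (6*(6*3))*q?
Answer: 1677/118562 ≈ 0.014144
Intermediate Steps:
K(q) = 108*q (K(q) = (6*18)*q = 108*q)
d(Z, T) = 117 + 46*Z (d(Z, T) = (194 + 46*Z) - 77 = 117 + 46*Z)
d(-39, K(28))/(18884 - 1*137446) = (117 + 46*(-39))/(18884 - 1*137446) = (117 - 1794)/(18884 - 137446) = -1677/(-118562) = -1677*(-1/118562) = 1677/118562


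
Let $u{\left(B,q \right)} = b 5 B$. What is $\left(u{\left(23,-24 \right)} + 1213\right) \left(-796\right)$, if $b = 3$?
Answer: $-1240168$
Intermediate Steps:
$u{\left(B,q \right)} = 15 B$ ($u{\left(B,q \right)} = 3 \cdot 5 B = 15 B$)
$\left(u{\left(23,-24 \right)} + 1213\right) \left(-796\right) = \left(15 \cdot 23 + 1213\right) \left(-796\right) = \left(345 + 1213\right) \left(-796\right) = 1558 \left(-796\right) = -1240168$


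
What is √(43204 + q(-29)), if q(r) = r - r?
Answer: 2*√10801 ≈ 207.86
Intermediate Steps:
q(r) = 0
√(43204 + q(-29)) = √(43204 + 0) = √43204 = 2*√10801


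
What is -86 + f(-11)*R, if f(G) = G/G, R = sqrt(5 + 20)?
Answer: -81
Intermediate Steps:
R = 5 (R = sqrt(25) = 5)
f(G) = 1
-86 + f(-11)*R = -86 + 1*5 = -86 + 5 = -81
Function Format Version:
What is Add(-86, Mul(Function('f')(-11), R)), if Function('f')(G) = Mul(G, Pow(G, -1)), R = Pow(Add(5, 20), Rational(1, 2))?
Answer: -81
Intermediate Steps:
R = 5 (R = Pow(25, Rational(1, 2)) = 5)
Function('f')(G) = 1
Add(-86, Mul(Function('f')(-11), R)) = Add(-86, Mul(1, 5)) = Add(-86, 5) = -81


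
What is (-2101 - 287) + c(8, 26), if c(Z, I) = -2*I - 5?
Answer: -2445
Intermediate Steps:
c(Z, I) = -5 - 2*I
(-2101 - 287) + c(8, 26) = (-2101 - 287) + (-5 - 2*26) = -2388 + (-5 - 52) = -2388 - 57 = -2445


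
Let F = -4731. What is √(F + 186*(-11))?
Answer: 3*I*√753 ≈ 82.323*I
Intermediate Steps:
√(F + 186*(-11)) = √(-4731 + 186*(-11)) = √(-4731 - 2046) = √(-6777) = 3*I*√753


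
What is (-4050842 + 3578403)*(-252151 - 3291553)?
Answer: 1674183974056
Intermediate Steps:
(-4050842 + 3578403)*(-252151 - 3291553) = -472439*(-3543704) = 1674183974056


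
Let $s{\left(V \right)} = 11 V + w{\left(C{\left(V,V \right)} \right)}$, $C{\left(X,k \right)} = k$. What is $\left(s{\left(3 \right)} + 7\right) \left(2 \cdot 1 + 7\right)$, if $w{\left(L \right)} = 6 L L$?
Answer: $846$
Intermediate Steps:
$w{\left(L \right)} = 6 L^{2}$
$s{\left(V \right)} = 6 V^{2} + 11 V$ ($s{\left(V \right)} = 11 V + 6 V^{2} = 6 V^{2} + 11 V$)
$\left(s{\left(3 \right)} + 7\right) \left(2 \cdot 1 + 7\right) = \left(3 \left(11 + 6 \cdot 3\right) + 7\right) \left(2 \cdot 1 + 7\right) = \left(3 \left(11 + 18\right) + 7\right) \left(2 + 7\right) = \left(3 \cdot 29 + 7\right) 9 = \left(87 + 7\right) 9 = 94 \cdot 9 = 846$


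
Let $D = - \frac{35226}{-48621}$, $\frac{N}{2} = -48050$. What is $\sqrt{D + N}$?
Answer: $\frac{i \sqrt{69922697746}}{853} \approx 310.0 i$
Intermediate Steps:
$N = -96100$ ($N = 2 \left(-48050\right) = -96100$)
$D = \frac{618}{853}$ ($D = \left(-35226\right) \left(- \frac{1}{48621}\right) = \frac{618}{853} \approx 0.7245$)
$\sqrt{D + N} = \sqrt{\frac{618}{853} - 96100} = \sqrt{- \frac{81972682}{853}} = \frac{i \sqrt{69922697746}}{853}$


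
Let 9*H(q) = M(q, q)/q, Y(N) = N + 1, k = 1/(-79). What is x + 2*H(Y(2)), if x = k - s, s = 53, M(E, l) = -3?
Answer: -37850/711 ≈ -53.235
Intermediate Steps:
k = -1/79 ≈ -0.012658
Y(N) = 1 + N
H(q) = -1/(3*q) (H(q) = (-3/q)/9 = -1/(3*q))
x = -4188/79 (x = -1/79 - 1*53 = -1/79 - 53 = -4188/79 ≈ -53.013)
x + 2*H(Y(2)) = -4188/79 + 2*(-1/(3*(1 + 2))) = -4188/79 + 2*(-1/3/3) = -4188/79 + 2*(-1/3*1/3) = -4188/79 + 2*(-1/9) = -4188/79 - 2/9 = -37850/711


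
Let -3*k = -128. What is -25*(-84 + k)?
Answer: 3100/3 ≈ 1033.3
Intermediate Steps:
k = 128/3 (k = -⅓*(-128) = 128/3 ≈ 42.667)
-25*(-84 + k) = -25*(-84 + 128/3) = -25*(-124/3) = 3100/3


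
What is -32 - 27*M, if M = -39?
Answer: 1021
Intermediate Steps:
-32 - 27*M = -32 - 27*(-39) = -32 + 1053 = 1021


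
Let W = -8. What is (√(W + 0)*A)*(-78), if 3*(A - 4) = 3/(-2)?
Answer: -546*I*√2 ≈ -772.16*I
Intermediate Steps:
A = 7/2 (A = 4 + (3/(-2))/3 = 4 + (3*(-½))/3 = 4 + (⅓)*(-3/2) = 4 - ½ = 7/2 ≈ 3.5000)
(√(W + 0)*A)*(-78) = (√(-8 + 0)*(7/2))*(-78) = (√(-8)*(7/2))*(-78) = ((2*I*√2)*(7/2))*(-78) = (7*I*√2)*(-78) = -546*I*√2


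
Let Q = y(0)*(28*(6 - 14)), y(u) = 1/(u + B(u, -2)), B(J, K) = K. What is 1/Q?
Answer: 1/112 ≈ 0.0089286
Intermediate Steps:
y(u) = 1/(-2 + u) (y(u) = 1/(u - 2) = 1/(-2 + u))
Q = 112 (Q = (28*(6 - 14))/(-2 + 0) = (28*(-8))/(-2) = -½*(-224) = 112)
1/Q = 1/112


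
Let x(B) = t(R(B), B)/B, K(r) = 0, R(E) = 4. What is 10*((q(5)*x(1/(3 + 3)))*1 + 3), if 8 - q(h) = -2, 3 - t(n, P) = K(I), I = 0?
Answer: 1830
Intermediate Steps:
t(n, P) = 3 (t(n, P) = 3 - 1*0 = 3 + 0 = 3)
q(h) = 10 (q(h) = 8 - 1*(-2) = 8 + 2 = 10)
x(B) = 3/B
10*((q(5)*x(1/(3 + 3)))*1 + 3) = 10*((10*(3/(1/(3 + 3))))*1 + 3) = 10*((10*(3/(1/6)))*1 + 3) = 10*((10*(3/(⅙)))*1 + 3) = 10*((10*(3*6))*1 + 3) = 10*((10*18)*1 + 3) = 10*(180*1 + 3) = 10*(180 + 3) = 10*183 = 1830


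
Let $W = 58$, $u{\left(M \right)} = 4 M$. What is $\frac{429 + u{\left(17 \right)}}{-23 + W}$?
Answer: $\frac{71}{5} \approx 14.2$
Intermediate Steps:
$\frac{429 + u{\left(17 \right)}}{-23 + W} = \frac{429 + 4 \cdot 17}{-23 + 58} = \frac{429 + 68}{35} = 497 \cdot \frac{1}{35} = \frac{71}{5}$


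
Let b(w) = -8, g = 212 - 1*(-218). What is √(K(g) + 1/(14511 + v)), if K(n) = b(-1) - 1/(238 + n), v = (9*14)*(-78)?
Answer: I*√19574961021987/1564122 ≈ 2.8287*I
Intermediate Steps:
g = 430 (g = 212 + 218 = 430)
v = -9828 (v = 126*(-78) = -9828)
K(n) = -8 - 1/(238 + n)
√(K(g) + 1/(14511 + v)) = √((-1905 - 8*430)/(238 + 430) + 1/(14511 - 9828)) = √((-1905 - 3440)/668 + 1/4683) = √((1/668)*(-5345) + 1/4683) = √(-5345/668 + 1/4683) = √(-25029967/3128244) = I*√19574961021987/1564122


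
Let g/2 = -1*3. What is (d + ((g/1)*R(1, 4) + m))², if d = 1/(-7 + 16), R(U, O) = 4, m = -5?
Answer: 67600/81 ≈ 834.57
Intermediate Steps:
g = -6 (g = 2*(-1*3) = 2*(-3) = -6)
d = ⅑ (d = 1/9 = ⅑ ≈ 0.11111)
(d + ((g/1)*R(1, 4) + m))² = (⅑ + (-6/1*4 - 5))² = (⅑ + (-6*1*4 - 5))² = (⅑ + (-6*4 - 5))² = (⅑ + (-24 - 5))² = (⅑ - 29)² = (-260/9)² = 67600/81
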